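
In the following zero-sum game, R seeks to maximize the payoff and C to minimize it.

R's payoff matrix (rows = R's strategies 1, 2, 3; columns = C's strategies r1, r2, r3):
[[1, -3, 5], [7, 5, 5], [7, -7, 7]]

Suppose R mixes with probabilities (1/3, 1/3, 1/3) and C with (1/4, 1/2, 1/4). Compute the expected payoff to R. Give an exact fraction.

11/6

Against (1/4, 1/2, 1/4), each row's expected payoff is 1: 0; 2: 11/2; 3: 0.
Taking the (1/3, 1/3, 1/3)-weighted average: (1/3)·(0) + (1/3)·(11/2) + (1/3)·(0) = 11/6.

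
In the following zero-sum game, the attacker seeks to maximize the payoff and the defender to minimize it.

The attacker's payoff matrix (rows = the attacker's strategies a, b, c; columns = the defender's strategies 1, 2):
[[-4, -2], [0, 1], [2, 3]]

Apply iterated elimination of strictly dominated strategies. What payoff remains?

2

Column 2 is strictly dominated by 1 for the defender (-4<-2, 0<1, 2<3); eliminate 2.
Row b is strictly dominated by row c (2>0); eliminate b.
Row a is strictly dominated by row c (2>-4); eliminate a.
Only (c, 1) remains, with payoff 2.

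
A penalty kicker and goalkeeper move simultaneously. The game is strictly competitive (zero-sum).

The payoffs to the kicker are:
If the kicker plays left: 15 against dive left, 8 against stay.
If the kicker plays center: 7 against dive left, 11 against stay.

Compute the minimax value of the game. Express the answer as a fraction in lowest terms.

Row minima are 8 and 7, so the kicker's maximin is 8; column maxima are 15 and 11, so the goalkeeper's minimax is 11. These differ, so the equilibrium is in mixed strategies.
Let the kicker play left with probability p. The goalkeeper is indifferent when 15p + 7(1−p) = 8p + 11(1−p), giving p = 4/11.
Let the goalkeeper play dive left with probability q. The kicker is indifferent when 15q + 8(1−q) = 7q + 11(1−q), giving q = 3/11.
The value is 15·(3/11) + (8)·(8/11) = 109/11.

109/11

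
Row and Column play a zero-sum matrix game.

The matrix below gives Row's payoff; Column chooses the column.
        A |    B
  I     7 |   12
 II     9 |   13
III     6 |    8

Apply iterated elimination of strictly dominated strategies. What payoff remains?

9

Row I is strictly dominated by row II (9>7, 13>12); eliminate I.
Row III is strictly dominated by row II (9>6, 13>8); eliminate III.
Column B is strictly dominated by A for Column (9<13); eliminate B.
Only (II, A) remains, with payoff 9.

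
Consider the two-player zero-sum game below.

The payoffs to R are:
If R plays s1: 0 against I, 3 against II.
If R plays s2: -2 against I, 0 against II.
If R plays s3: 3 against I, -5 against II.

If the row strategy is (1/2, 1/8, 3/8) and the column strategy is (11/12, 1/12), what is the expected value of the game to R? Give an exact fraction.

Against (11/12, 1/12), each row's expected payoff is s1: 1/4; s2: -11/6; s3: 7/3.
Taking the (1/2, 1/8, 3/8)-weighted average: (1/2)·(1/4) + (1/8)·(-11/6) + (3/8)·(7/3) = 37/48.

37/48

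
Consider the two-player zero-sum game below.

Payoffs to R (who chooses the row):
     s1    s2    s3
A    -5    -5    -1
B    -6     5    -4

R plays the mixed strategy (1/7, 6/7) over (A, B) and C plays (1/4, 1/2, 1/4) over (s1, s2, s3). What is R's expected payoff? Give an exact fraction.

-4/7

Against (1/4, 1/2, 1/4), each row's expected payoff is A: -4; B: 0.
Taking the (1/7, 6/7)-weighted average: (1/7)·(-4) + (6/7)·(0) = -4/7.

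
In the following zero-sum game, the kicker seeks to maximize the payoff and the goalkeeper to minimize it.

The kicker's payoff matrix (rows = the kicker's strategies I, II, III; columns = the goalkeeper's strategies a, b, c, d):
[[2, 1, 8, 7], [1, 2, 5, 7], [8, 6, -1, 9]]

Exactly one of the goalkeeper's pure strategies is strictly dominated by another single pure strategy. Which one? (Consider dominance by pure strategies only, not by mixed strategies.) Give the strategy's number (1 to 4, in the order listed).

4

The goalkeeper prefers columns that give the kicker less. Compare d with a: 2 < 7, 1 < 7, 8 < 9.
So a strictly dominates d for the goalkeeper; d is strictly dominated.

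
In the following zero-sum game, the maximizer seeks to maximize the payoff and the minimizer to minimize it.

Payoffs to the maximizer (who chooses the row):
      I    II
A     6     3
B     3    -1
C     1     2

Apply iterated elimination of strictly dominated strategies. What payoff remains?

3

Row B is strictly dominated by row A (6>3, 3>-1); eliminate B.
Row C is strictly dominated by row A (6>1, 3>2); eliminate C.
Column I is strictly dominated by II for the minimizer (3<6); eliminate I.
Only (A, II) remains, with payoff 3.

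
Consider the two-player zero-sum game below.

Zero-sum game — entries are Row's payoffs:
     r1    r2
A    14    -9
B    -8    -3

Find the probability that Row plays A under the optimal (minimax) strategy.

5/28

Row minima are -9 and -8, so Row's maximin is -8; column maxima are 14 and -3, so Column's minimax is -3. These differ, so the equilibrium is in mixed strategies.
Let Row play A with probability p. Column is indifferent when 14p − 8(1−p) = −9p − 3(1−p), giving p = 5/28.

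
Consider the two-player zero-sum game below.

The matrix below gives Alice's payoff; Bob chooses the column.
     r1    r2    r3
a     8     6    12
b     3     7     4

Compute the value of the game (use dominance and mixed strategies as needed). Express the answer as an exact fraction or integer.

Column r3 is strictly dominated by r1 for Bob (it gives Alice more in every row).
The remaining 2×2 game on (a, b) × (r1, r2) has no saddle point. Let Alice play a with probability p; indifference gives 8p + 3(1−p) = 6p + 7(1−p), so p = 2/3.
Similarly Bob's optimal q on r1 is 1/6, and the value is 8·(1/6) + (6)·(5/6) = 19/3.

19/3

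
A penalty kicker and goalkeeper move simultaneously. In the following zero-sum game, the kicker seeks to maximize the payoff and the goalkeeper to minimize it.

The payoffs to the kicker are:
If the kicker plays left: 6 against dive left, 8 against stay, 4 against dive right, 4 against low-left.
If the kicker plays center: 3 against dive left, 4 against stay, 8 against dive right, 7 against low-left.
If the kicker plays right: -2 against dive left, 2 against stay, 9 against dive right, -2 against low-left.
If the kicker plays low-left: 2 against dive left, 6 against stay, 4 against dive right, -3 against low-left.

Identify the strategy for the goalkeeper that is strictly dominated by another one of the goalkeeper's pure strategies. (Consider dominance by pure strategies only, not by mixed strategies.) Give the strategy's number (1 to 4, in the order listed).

The goalkeeper prefers columns that give the kicker less. Compare stay with dive left: 6 < 8, 3 < 4, -2 < 2, 2 < 6.
So dive left strictly dominates stay for the goalkeeper; stay is strictly dominated.

2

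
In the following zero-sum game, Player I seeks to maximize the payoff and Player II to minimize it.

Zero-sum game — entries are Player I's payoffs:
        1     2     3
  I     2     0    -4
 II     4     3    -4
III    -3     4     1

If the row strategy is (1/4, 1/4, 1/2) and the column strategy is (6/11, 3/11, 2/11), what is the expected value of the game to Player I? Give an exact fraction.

Against (6/11, 3/11, 2/11), each row's expected payoff is I: 4/11; II: 25/11; III: -4/11.
Taking the (1/4, 1/4, 1/2)-weighted average: (1/4)·(4/11) + (1/4)·(25/11) + (1/2)·(-4/11) = 21/44.

21/44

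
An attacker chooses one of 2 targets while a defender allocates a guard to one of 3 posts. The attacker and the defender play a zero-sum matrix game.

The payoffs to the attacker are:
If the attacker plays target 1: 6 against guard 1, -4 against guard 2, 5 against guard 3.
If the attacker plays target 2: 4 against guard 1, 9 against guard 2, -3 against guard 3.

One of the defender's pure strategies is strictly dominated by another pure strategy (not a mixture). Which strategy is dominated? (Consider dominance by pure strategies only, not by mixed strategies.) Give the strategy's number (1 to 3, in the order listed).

The defender prefers columns that give the attacker less. Compare guard 1 with guard 3: 5 < 6, -3 < 4.
So guard 3 strictly dominates guard 1 for the defender; guard 1 is strictly dominated.

1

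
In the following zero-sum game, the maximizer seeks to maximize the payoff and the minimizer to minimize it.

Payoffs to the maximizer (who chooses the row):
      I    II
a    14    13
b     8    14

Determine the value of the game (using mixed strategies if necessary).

Row minima are 13 and 8, so the maximizer's maximin is 13; column maxima are 14 and 14, so the minimizer's minimax is 14. These differ, so the equilibrium is in mixed strategies.
Let the maximizer play a with probability p. The minimizer is indifferent when 14p + 8(1−p) = 13p + 14(1−p), giving p = 6/7.
Let the minimizer play I with probability q. The maximizer is indifferent when 14q + 13(1−q) = 8q + 14(1−q), giving q = 1/7.
The value is 14·(1/7) + (13)·(6/7) = 92/7.

92/7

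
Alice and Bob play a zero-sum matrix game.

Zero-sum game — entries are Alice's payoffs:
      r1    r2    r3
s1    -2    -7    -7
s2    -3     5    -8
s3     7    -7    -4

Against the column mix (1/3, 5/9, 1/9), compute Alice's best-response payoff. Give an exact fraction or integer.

8/9

s1: (-2)·(1/3) + (-7)·(5/9) + (-7)·(1/9) = -16/3.
s2: (-3)·(1/3) + (5)·(5/9) + (-8)·(1/9) = 8/9.
s3: (7)·(1/3) + (-7)·(5/9) + (-4)·(1/9) = -2.
The best pure response is s2 with expected payoff 8/9.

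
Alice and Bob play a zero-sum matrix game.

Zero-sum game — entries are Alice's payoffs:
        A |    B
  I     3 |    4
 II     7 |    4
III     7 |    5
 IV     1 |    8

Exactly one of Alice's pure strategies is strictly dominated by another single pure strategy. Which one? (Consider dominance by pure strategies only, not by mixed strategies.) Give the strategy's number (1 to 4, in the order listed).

Compare I with III: 7 > 3, 5 > 4.
So III strictly dominates I for Alice; I is strictly dominated.

1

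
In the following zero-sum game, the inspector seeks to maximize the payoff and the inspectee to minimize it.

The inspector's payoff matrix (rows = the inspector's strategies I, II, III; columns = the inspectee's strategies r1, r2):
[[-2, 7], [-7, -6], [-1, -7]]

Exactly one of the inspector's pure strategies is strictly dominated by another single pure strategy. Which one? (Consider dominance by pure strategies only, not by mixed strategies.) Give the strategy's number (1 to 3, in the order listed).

2

Compare II with I: -2 > -7, 7 > -6.
So I strictly dominates II for the inspector; II is strictly dominated.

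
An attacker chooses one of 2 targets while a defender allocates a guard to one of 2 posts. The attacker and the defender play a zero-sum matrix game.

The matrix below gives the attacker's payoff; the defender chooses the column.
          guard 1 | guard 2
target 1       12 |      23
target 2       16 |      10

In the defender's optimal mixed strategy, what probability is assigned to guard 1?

13/17

Row minima are 12 and 10, so the attacker's maximin is 12; column maxima are 16 and 23, so the defender's minimax is 16. These differ, so the equilibrium is in mixed strategies.
Let the defender play guard 1 with probability q. The attacker is indifferent when 12q + 23(1−q) = 16q + 10(1−q), giving q = 13/17.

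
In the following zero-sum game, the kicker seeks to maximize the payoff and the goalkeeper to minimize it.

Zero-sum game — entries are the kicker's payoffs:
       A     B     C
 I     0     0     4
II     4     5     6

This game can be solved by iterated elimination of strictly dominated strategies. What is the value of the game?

4

Row I is strictly dominated by row II (4>0, 5>0, 6>4); eliminate I.
Column C is strictly dominated by A for the goalkeeper (4<6); eliminate C.
Column B is strictly dominated by A for the goalkeeper (4<5); eliminate B.
Only (II, A) remains, with payoff 4.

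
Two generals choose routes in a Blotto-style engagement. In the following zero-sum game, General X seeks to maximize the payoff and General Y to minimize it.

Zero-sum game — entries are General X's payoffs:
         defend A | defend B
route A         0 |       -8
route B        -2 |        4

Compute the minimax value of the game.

Row minima are -8 and -2, so General X's maximin is -2; column maxima are 0 and 4, so General Y's minimax is 0. These differ, so the equilibrium is in mixed strategies.
Let General X play route A with probability p. General Y is indifferent when −2(1−p) = −8p + 4(1−p), giving p = 3/7.
Let General Y play defend A with probability q. General X is indifferent when −8(1−q) = −2q + 4(1−q), giving q = 6/7.
The value is 0·(6/7) + (-8)·(1/7) = -8/7.

-8/7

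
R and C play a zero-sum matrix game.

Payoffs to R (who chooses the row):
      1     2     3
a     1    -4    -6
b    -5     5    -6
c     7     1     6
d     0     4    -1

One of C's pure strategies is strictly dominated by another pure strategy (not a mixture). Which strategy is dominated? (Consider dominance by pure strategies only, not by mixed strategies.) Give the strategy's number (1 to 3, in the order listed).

C prefers columns that give R less. Compare 1 with 3: -6 < 1, -6 < -5, 6 < 7, -1 < 0.
So 3 strictly dominates 1 for C; 1 is strictly dominated.

1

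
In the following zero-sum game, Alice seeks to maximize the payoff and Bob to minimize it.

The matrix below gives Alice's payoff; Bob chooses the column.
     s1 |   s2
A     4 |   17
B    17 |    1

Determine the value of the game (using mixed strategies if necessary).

285/29

Row minima are 4 and 1, so Alice's maximin is 4; column maxima are 17 and 17, so Bob's minimax is 17. These differ, so the equilibrium is in mixed strategies.
Let Alice play A with probability p. Bob is indifferent when 4p + 17(1−p) = 17p + (1−p), giving p = 16/29.
Let Bob play s1 with probability q. Alice is indifferent when 4q + 17(1−q) = 17q + (1−q), giving q = 16/29.
The value is 4·(16/29) + (17)·(13/29) = 285/29.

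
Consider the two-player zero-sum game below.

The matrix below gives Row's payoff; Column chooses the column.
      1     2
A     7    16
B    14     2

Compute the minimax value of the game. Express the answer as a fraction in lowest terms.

Row minima are 7 and 2, so Row's maximin is 7; column maxima are 14 and 16, so Column's minimax is 14. These differ, so the equilibrium is in mixed strategies.
Let Row play A with probability p. Column is indifferent when 7p + 14(1−p) = 16p + 2(1−p), giving p = 4/7.
Let Column play 1 with probability q. Row is indifferent when 7q + 16(1−q) = 14q + 2(1−q), giving q = 2/3.
The value is 7·(2/3) + (16)·(1/3) = 10.

10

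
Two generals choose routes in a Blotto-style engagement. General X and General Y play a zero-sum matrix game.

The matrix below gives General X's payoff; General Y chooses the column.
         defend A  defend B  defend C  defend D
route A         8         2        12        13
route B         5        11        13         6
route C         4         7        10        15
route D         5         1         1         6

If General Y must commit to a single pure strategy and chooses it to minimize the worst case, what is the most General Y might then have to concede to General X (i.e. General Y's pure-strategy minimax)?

The worst case (largest entry) in each column is defend A: 8, defend B: 11, defend C: 13, defend D: 15.
The best (smallest) of these is 8.

8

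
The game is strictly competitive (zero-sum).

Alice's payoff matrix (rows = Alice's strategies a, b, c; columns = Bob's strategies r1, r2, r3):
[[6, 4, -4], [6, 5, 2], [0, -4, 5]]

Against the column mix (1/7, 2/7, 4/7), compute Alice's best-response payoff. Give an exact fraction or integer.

24/7

a: (6)·(1/7) + (4)·(2/7) + (-4)·(4/7) = -2/7.
b: (6)·(1/7) + (5)·(2/7) + (2)·(4/7) = 24/7.
c: (0)·(1/7) + (-4)·(2/7) + (5)·(4/7) = 12/7.
The best pure response is b with expected payoff 24/7.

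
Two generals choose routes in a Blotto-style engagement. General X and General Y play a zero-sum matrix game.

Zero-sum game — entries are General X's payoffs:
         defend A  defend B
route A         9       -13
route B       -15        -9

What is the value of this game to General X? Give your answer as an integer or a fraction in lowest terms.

-69/7

Row minima are -13 and -15, so General X's maximin is -13; column maxima are 9 and -9, so General Y's minimax is -9. These differ, so the equilibrium is in mixed strategies.
Let General X play route A with probability p. General Y is indifferent when 9p − 15(1−p) = −13p − 9(1−p), giving p = 3/14.
Let General Y play defend A with probability q. General X is indifferent when 9q − 13(1−q) = −15q − 9(1−q), giving q = 1/7.
The value is 9·(1/7) + (-13)·(6/7) = -69/7.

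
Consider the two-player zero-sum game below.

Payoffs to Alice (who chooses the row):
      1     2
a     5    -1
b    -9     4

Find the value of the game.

Row minima are -1 and -9, so Alice's maximin is -1; column maxima are 5 and 4, so Bob's minimax is 4. These differ, so the equilibrium is in mixed strategies.
Let Alice play a with probability p. Bob is indifferent when 5p − 9(1−p) = −p + 4(1−p), giving p = 13/19.
Let Bob play 1 with probability q. Alice is indifferent when 5q − (1−q) = −9q + 4(1−q), giving q = 5/19.
The value is 5·(5/19) + (-1)·(14/19) = 11/19.

11/19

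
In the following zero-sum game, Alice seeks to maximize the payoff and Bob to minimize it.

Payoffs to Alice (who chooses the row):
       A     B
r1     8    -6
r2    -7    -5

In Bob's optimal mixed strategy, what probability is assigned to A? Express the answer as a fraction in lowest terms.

Row minima are -6 and -7, so Alice's maximin is -6; column maxima are 8 and -5, so Bob's minimax is -5. These differ, so the equilibrium is in mixed strategies.
Let Bob play A with probability q. Alice is indifferent when 8q − 6(1−q) = −7q − 5(1−q), giving q = 1/16.

1/16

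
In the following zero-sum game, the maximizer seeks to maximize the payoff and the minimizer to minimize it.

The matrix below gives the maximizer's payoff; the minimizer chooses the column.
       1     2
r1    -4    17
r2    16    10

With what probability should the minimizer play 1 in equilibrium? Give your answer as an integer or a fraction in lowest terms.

7/27

Row minima are -4 and 10, so the maximizer's maximin is 10; column maxima are 16 and 17, so the minimizer's minimax is 16. These differ, so the equilibrium is in mixed strategies.
Let the minimizer play 1 with probability q. The maximizer is indifferent when −4q + 17(1−q) = 16q + 10(1−q), giving q = 7/27.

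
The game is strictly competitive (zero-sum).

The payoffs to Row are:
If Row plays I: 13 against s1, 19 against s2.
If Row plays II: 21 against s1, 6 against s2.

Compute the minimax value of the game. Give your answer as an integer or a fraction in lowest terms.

Row minima are 13 and 6, so Row's maximin is 13; column maxima are 21 and 19, so Column's minimax is 19. These differ, so the equilibrium is in mixed strategies.
Let Row play I with probability p. Column is indifferent when 13p + 21(1−p) = 19p + 6(1−p), giving p = 5/7.
Let Column play s1 with probability q. Row is indifferent when 13q + 19(1−q) = 21q + 6(1−q), giving q = 13/21.
The value is 13·(13/21) + (19)·(8/21) = 107/7.

107/7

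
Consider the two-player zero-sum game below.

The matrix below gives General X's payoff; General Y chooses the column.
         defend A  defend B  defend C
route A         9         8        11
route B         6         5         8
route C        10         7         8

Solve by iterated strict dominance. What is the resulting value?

Column defend C is strictly dominated by defend B for General Y (8<11, 5<8, 7<8); eliminate defend C.
Row route B is strictly dominated by row route A (9>6, 8>5); eliminate route B.
Column defend A is strictly dominated by defend B for General Y (8<9, 7<10); eliminate defend A.
Row route C is strictly dominated by row route A (8>7); eliminate route C.
Only (route A, defend B) remains, with payoff 8.

8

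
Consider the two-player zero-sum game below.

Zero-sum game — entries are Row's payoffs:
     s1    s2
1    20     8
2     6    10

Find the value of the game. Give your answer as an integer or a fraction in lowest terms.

19/2

Row minima are 8 and 6, so Row's maximin is 8; column maxima are 20 and 10, so Column's minimax is 10. These differ, so the equilibrium is in mixed strategies.
Let Row play 1 with probability p. Column is indifferent when 20p + 6(1−p) = 8p + 10(1−p), giving p = 1/4.
Let Column play s1 with probability q. Row is indifferent when 20q + 8(1−q) = 6q + 10(1−q), giving q = 1/8.
The value is 20·(1/8) + (8)·(7/8) = 19/2.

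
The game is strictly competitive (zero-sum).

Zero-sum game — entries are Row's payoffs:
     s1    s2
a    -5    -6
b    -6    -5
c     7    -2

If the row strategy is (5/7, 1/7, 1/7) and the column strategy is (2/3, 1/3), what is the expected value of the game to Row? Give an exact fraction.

Against (2/3, 1/3), each row's expected payoff is a: -16/3; b: -17/3; c: 4.
Taking the (5/7, 1/7, 1/7)-weighted average: (5/7)·(-16/3) + (1/7)·(-17/3) + (1/7)·(4) = -85/21.

-85/21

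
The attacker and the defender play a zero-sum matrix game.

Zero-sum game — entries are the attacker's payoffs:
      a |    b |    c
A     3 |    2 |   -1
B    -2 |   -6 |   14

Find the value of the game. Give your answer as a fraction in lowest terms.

Column a is strictly dominated by b for the defender (it gives the attacker more in every row).
The remaining 2×2 game on (A, B) × (b, c) has no saddle point. Let the attacker play A with probability p; indifference gives 2p − 6(1−p) = −p + 14(1−p), so p = 20/23.
Similarly the defender's optimal q on b is 15/23, and the value is 2·(15/23) + (-1)·(8/23) = 22/23.

22/23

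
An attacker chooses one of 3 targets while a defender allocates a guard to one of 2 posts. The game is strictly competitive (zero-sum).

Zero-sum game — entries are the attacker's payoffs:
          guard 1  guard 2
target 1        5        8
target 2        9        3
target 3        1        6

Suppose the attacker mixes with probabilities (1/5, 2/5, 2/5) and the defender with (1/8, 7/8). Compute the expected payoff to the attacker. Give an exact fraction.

207/40

Against (1/8, 7/8), each row's expected payoff is target 1: 61/8; target 2: 15/4; target 3: 43/8.
Taking the (1/5, 2/5, 2/5)-weighted average: (1/5)·(61/8) + (2/5)·(15/4) + (2/5)·(43/8) = 207/40.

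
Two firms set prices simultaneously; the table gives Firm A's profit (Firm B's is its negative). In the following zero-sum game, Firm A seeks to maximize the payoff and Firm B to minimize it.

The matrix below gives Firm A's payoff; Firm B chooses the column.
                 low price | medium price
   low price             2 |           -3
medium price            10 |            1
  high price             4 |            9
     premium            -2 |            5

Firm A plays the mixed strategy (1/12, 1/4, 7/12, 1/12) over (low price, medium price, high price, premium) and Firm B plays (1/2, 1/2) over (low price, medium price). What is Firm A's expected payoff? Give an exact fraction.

21/4

Against (1/2, 1/2), each row's expected payoff is low price: -1/2; medium price: 11/2; high price: 13/2; premium: 3/2.
Taking the (1/12, 1/4, 7/12, 1/12)-weighted average: (1/12)·(-1/2) + (1/4)·(11/2) + (7/12)·(13/2) + (1/12)·(3/2) = 21/4.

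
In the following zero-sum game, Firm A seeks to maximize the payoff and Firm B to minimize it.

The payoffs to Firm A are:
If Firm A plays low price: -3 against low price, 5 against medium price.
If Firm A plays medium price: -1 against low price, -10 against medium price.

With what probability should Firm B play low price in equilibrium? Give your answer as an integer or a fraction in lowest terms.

15/17

Row minima are -3 and -10, so Firm A's maximin is -3; column maxima are -1 and 5, so Firm B's minimax is -1. These differ, so the equilibrium is in mixed strategies.
Let Firm B play low price with probability q. Firm A is indifferent when −3q + 5(1−q) = −q − 10(1−q), giving q = 15/17.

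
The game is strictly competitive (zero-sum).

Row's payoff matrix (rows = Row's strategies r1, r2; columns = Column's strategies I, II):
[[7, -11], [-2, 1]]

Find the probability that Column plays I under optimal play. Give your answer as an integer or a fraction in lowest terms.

4/7

Row minima are -11 and -2, so Row's maximin is -2; column maxima are 7 and 1, so Column's minimax is 1. These differ, so the equilibrium is in mixed strategies.
Let Column play I with probability q. Row is indifferent when 7q − 11(1−q) = −2q + (1−q), giving q = 4/7.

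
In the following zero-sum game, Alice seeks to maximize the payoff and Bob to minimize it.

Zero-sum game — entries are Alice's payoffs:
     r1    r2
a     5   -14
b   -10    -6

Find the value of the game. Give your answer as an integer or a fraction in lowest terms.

Row minima are -14 and -10, so Alice's maximin is -10; column maxima are 5 and -6, so Bob's minimax is -6. These differ, so the equilibrium is in mixed strategies.
Let Alice play a with probability p. Bob is indifferent when 5p − 10(1−p) = −14p − 6(1−p), giving p = 4/23.
Let Bob play r1 with probability q. Alice is indifferent when 5q − 14(1−q) = −10q − 6(1−q), giving q = 8/23.
The value is 5·(8/23) + (-14)·(15/23) = -170/23.

-170/23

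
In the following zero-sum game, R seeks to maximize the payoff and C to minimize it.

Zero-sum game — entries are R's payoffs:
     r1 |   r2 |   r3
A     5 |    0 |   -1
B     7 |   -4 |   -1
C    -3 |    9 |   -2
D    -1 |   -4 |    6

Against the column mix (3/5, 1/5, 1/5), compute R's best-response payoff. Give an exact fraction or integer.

A: (5)·(3/5) + (0)·(1/5) + (-1)·(1/5) = 14/5.
B: (7)·(3/5) + (-4)·(1/5) + (-1)·(1/5) = 16/5.
C: (-3)·(3/5) + (9)·(1/5) + (-2)·(1/5) = -2/5.
D: (-1)·(3/5) + (-4)·(1/5) + (6)·(1/5) = -1/5.
The best pure response is B with expected payoff 16/5.

16/5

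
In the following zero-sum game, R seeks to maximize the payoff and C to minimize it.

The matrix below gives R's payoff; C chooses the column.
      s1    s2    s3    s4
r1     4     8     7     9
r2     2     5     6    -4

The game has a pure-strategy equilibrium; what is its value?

Row minima: 4, -4 → R's maximin is 4.
Column maxima: 4, 8, 7, 9 → C's minimax is 4.
They coincide at (r1, s1), so the value is 4.

4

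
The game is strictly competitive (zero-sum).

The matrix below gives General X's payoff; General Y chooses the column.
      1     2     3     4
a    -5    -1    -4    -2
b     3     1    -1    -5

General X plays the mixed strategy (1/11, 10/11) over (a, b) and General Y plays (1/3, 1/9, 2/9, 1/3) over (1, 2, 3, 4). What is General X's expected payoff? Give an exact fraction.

-100/99

Against (1/3, 1/9, 2/9, 1/3), each row's expected payoff is a: -10/3; b: -7/9.
Taking the (1/11, 10/11)-weighted average: (1/11)·(-10/3) + (10/11)·(-7/9) = -100/99.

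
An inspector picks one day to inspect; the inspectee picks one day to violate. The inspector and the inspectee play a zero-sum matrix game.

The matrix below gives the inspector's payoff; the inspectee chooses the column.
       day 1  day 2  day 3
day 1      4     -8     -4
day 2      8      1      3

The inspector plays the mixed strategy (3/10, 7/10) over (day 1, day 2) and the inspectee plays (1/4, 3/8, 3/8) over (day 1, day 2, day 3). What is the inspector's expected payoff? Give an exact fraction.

Against (1/4, 3/8, 3/8), each row's expected payoff is day 1: -7/2; day 2: 7/2.
Taking the (3/10, 7/10)-weighted average: (3/10)·(-7/2) + (7/10)·(7/2) = 7/5.

7/5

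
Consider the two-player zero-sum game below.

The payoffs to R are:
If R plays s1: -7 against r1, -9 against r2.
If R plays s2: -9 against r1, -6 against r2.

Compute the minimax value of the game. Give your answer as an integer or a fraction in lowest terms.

Row minima are -9 and -9, so R's maximin is -9; column maxima are -7 and -6, so C's minimax is -7. These differ, so the equilibrium is in mixed strategies.
Let R play s1 with probability p. C is indifferent when −7p − 9(1−p) = −9p − 6(1−p), giving p = 3/5.
Let C play r1 with probability q. R is indifferent when −7q − 9(1−q) = −9q − 6(1−q), giving q = 3/5.
The value is -7·(3/5) + (-9)·(2/5) = -39/5.

-39/5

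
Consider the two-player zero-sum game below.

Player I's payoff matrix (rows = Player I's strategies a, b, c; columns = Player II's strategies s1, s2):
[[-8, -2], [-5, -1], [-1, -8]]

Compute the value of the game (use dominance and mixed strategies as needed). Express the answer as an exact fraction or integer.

-39/11

Row a is strictly dominated by row b, so Player I never plays it.
The remaining 2×2 game on (b, c) × (s1, s2) has no saddle point. Let Player I play b with probability p; indifference gives −5p − (1−p) = −p − 8(1−p), so p = 7/11.
Similarly Player II's optimal q on s1 is 7/11, and the value is -5·(7/11) + (-1)·(4/11) = -39/11.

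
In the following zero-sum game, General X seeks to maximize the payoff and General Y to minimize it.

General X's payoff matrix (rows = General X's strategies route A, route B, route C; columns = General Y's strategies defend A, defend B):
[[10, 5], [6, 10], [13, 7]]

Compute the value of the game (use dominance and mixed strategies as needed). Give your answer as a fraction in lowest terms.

44/5

Row route A is strictly dominated by row route C, so General X never plays it.
The remaining 2×2 game on (route B, route C) × (defend A, defend B) has no saddle point. Let General X play route B with probability p; indifference gives 6p + 13(1−p) = 10p + 7(1−p), so p = 3/5.
Similarly General Y's optimal q on defend A is 3/10, and the value is 6·(3/10) + (10)·(7/10) = 44/5.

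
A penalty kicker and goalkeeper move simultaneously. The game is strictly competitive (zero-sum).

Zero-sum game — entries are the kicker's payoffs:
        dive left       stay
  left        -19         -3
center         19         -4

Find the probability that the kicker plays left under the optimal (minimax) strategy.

Row minima are -19 and -4, so the kicker's maximin is -4; column maxima are 19 and -3, so the goalkeeper's minimax is -3. These differ, so the equilibrium is in mixed strategies.
Let the kicker play left with probability p. The goalkeeper is indifferent when −19p + 19(1−p) = −3p − 4(1−p), giving p = 23/39.

23/39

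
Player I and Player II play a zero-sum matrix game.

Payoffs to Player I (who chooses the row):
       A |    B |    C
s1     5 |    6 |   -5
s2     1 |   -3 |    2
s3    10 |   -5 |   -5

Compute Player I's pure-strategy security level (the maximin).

The worst-case payoff for each row is s1: -5, s2: -3, s3: -5.
The best of these is -3.

-3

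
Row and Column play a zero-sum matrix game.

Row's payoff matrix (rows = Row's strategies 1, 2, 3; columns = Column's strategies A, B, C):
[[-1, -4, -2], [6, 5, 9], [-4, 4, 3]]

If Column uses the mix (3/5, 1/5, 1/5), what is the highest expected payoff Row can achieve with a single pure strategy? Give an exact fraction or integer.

1: (-1)·(3/5) + (-4)·(1/5) + (-2)·(1/5) = -9/5.
2: (6)·(3/5) + (5)·(1/5) + (9)·(1/5) = 32/5.
3: (-4)·(3/5) + (4)·(1/5) + (3)·(1/5) = -1.
The best pure response is 2 with expected payoff 32/5.

32/5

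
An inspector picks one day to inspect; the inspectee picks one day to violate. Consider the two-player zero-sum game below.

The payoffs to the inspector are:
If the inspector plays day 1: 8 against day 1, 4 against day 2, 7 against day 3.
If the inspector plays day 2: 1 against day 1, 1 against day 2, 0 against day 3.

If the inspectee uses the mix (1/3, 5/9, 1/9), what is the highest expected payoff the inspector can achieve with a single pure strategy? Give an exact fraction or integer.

day 1: (8)·(1/3) + (4)·(5/9) + (7)·(1/9) = 17/3.
day 2: (1)·(1/3) + (1)·(5/9) + (0)·(1/9) = 8/9.
The best pure response is day 1 with expected payoff 17/3.

17/3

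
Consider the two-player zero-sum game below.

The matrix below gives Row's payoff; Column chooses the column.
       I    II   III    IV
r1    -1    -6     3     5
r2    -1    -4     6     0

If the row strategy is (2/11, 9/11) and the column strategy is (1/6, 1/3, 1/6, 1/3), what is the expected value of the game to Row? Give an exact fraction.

Against (1/6, 1/3, 1/6, 1/3), each row's expected payoff is r1: 0; r2: -1/2.
Taking the (2/11, 9/11)-weighted average: (2/11)·(0) + (9/11)·(-1/2) = -9/22.

-9/22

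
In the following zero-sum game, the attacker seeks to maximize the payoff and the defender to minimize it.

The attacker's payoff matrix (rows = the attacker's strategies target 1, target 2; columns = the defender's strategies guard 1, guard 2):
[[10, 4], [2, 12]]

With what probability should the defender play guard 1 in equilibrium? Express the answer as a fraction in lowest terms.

1/2

Row minima are 4 and 2, so the attacker's maximin is 4; column maxima are 10 and 12, so the defender's minimax is 10. These differ, so the equilibrium is in mixed strategies.
Let the defender play guard 1 with probability q. The attacker is indifferent when 10q + 4(1−q) = 2q + 12(1−q), giving q = 1/2.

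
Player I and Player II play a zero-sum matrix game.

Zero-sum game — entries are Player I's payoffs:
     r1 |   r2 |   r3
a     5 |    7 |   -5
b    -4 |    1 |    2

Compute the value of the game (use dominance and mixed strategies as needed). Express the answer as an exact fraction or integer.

Column r2 is strictly dominated by r1 for Player II (it gives Player I more in every row).
The remaining 2×2 game on (a, b) × (r1, r3) has no saddle point. Let Player I play a with probability p; indifference gives 5p − 4(1−p) = −5p + 2(1−p), so p = 3/8.
Similarly Player II's optimal q on r1 is 7/16, and the value is 5·(7/16) + (-5)·(9/16) = -5/8.

-5/8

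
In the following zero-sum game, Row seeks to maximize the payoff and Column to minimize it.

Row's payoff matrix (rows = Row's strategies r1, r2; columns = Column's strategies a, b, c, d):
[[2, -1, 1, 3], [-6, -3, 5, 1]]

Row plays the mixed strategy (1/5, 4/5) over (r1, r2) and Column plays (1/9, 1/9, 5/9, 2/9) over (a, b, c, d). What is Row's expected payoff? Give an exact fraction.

28/15

Against (1/9, 1/9, 5/9, 2/9), each row's expected payoff is r1: 4/3; r2: 2.
Taking the (1/5, 4/5)-weighted average: (1/5)·(4/3) + (4/5)·(2) = 28/15.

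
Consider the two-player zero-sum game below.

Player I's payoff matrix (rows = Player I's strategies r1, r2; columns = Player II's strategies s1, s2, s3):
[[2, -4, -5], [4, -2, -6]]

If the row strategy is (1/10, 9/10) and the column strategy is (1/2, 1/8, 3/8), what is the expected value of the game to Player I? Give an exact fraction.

Against (1/2, 1/8, 3/8), each row's expected payoff is r1: -11/8; r2: -1/2.
Taking the (1/10, 9/10)-weighted average: (1/10)·(-11/8) + (9/10)·(-1/2) = -47/80.

-47/80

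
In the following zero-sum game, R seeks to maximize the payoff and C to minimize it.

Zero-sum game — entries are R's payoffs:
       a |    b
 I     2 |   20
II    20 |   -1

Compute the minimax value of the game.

Row minima are 2 and -1, so R's maximin is 2; column maxima are 20 and 20, so C's minimax is 20. These differ, so the equilibrium is in mixed strategies.
Let R play I with probability p. C is indifferent when 2p + 20(1−p) = 20p − (1−p), giving p = 7/13.
Let C play a with probability q. R is indifferent when 2q + 20(1−q) = 20q − (1−q), giving q = 7/13.
The value is 2·(7/13) + (20)·(6/13) = 134/13.

134/13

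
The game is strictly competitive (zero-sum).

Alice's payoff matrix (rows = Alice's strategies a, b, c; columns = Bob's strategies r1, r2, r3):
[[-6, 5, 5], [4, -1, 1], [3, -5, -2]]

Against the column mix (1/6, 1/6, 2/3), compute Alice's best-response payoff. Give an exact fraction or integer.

a: (-6)·(1/6) + (5)·(1/6) + (5)·(2/3) = 19/6.
b: (4)·(1/6) + (-1)·(1/6) + (1)·(2/3) = 7/6.
c: (3)·(1/6) + (-5)·(1/6) + (-2)·(2/3) = -5/3.
The best pure response is a with expected payoff 19/6.

19/6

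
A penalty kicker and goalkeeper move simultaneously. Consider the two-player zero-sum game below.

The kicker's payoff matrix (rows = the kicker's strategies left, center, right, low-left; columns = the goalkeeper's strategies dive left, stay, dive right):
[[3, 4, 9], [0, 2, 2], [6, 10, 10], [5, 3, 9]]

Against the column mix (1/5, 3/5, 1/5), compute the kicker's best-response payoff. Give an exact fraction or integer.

left: (3)·(1/5) + (4)·(3/5) + (9)·(1/5) = 24/5.
center: (0)·(1/5) + (2)·(3/5) + (2)·(1/5) = 8/5.
right: (6)·(1/5) + (10)·(3/5) + (10)·(1/5) = 46/5.
low-left: (5)·(1/5) + (3)·(3/5) + (9)·(1/5) = 23/5.
The best pure response is right with expected payoff 46/5.

46/5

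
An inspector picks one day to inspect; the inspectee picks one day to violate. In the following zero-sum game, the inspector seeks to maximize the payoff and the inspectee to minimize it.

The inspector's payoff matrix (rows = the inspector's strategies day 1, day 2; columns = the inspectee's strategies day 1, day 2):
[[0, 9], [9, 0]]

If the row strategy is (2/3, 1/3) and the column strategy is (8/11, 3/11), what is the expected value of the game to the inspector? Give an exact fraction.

Against (8/11, 3/11), each row's expected payoff is day 1: 27/11; day 2: 72/11.
Taking the (2/3, 1/3)-weighted average: (2/3)·(27/11) + (1/3)·(72/11) = 42/11.

42/11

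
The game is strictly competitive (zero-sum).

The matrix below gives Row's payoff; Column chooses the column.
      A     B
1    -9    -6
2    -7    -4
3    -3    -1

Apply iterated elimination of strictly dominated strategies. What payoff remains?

-3

Column B is strictly dominated by A for Column (-9<-6, -7<-4, -3<-1); eliminate B.
Row 1 is strictly dominated by row 2 (-7>-9); eliminate 1.
Row 2 is strictly dominated by row 3 (-3>-7); eliminate 2.
Only (3, A) remains, with payoff -3.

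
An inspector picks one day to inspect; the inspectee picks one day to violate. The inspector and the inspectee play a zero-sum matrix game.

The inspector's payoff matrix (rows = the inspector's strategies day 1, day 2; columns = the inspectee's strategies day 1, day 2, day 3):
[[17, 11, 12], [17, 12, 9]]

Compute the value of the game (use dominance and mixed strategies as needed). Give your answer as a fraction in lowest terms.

Column day 1 is strictly dominated by day 2 for the inspectee (it gives the inspector more in every row).
The remaining 2×2 game on (day 1, day 2) × (day 2, day 3) has no saddle point. Let the inspector play day 1 with probability p; indifference gives 11p + 12(1−p) = 12p + 9(1−p), so p = 3/4.
Similarly the inspectee's optimal q on day 2 is 3/4, and the value is 11·(3/4) + (12)·(1/4) = 45/4.

45/4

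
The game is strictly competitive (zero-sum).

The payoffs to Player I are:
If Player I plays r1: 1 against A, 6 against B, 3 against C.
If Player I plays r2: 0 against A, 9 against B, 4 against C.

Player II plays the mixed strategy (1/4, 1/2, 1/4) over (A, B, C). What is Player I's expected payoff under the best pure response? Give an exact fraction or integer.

11/2

r1: (1)·(1/4) + (6)·(1/2) + (3)·(1/4) = 4.
r2: (0)·(1/4) + (9)·(1/2) + (4)·(1/4) = 11/2.
The best pure response is r2 with expected payoff 11/2.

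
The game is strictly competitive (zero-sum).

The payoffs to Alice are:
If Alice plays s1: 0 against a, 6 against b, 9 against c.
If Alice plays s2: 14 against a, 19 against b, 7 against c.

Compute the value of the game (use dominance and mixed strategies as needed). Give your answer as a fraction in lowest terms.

63/8

Column b is strictly dominated by a for Bob (it gives Alice more in every row).
The remaining 2×2 game on (s1, s2) × (a, c) has no saddle point. Let Alice play s1 with probability p; indifference gives 14(1−p) = 9p + 7(1−p), so p = 7/16.
Similarly Bob's optimal q on a is 1/8, and the value is 0·(1/8) + (9)·(7/8) = 63/8.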